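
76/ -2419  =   - 76/2419 = - 0.03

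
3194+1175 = 4369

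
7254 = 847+6407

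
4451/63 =4451/63=70.65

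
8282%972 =506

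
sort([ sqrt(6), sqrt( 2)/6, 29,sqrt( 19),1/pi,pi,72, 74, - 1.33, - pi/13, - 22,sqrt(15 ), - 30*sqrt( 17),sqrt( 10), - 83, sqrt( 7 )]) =[ - 30*sqrt( 17), - 83, - 22,-1.33, - pi/13,sqrt ( 2)/6,1/pi,sqrt(6 ), sqrt( 7),pi,sqrt( 10 ),sqrt( 15),sqrt(19 ),29,72,74 ]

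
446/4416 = 223/2208 = 0.10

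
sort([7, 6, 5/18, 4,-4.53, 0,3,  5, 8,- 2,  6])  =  [-4.53,-2,0,5/18, 3, 4, 5,6,6,  7, 8 ] 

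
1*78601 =78601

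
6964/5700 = 1741/1425 = 1.22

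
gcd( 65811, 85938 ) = 3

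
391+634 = 1025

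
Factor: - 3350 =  -2^1*5^2*67^1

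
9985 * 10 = 99850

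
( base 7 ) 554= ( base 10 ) 284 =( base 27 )AE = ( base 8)434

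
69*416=28704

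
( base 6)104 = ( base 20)20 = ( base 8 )50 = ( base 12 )34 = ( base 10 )40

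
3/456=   1/152 = 0.01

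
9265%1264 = 417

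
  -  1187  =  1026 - 2213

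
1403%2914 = 1403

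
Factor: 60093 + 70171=130264 = 2^3* 19^1*857^1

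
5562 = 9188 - 3626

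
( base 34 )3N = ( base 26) 4l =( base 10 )125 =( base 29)49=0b1111101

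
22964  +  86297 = 109261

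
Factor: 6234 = 2^1*3^1*1039^1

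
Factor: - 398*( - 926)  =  368548 = 2^2*199^1*463^1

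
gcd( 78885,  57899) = 1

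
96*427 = 40992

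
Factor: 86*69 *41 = 2^1 * 3^1*23^1  *  41^1 *43^1 =243294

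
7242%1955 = 1377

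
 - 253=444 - 697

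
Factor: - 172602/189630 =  - 5^(  -  1)*7^(  -  2)*223^1 = - 223/245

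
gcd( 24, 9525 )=3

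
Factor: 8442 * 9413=79464546 = 2^1*3^2*7^1*67^1 * 9413^1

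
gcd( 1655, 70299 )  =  1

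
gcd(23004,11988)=324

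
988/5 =197 + 3/5 =197.60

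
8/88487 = 8/88487 = 0.00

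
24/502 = 12/251 = 0.05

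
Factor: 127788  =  2^2*3^1*23^1*463^1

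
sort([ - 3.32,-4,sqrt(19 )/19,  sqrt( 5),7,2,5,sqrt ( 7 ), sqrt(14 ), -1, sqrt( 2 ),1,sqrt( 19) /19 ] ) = [-4, - 3.32, - 1,sqrt( 19)/19,  sqrt( 19)/19, 1,sqrt( 2),2,sqrt( 5 ),sqrt( 7),sqrt( 14),5, 7 ] 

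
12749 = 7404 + 5345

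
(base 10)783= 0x30F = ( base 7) 2166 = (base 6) 3343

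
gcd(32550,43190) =70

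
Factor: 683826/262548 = 797/306= 2^(- 1)*3^( - 2 )*17^( - 1)*797^1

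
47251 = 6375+40876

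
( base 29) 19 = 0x26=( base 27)1B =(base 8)46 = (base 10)38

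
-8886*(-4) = 35544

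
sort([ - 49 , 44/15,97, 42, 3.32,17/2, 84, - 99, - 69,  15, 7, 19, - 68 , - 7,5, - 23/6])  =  [ - 99, - 69, - 68,-49,-7,-23/6, 44/15,3.32,5, 7, 17/2, 15,19,42, 84, 97] 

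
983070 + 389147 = 1372217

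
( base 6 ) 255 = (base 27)3Q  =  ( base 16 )6b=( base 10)107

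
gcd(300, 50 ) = 50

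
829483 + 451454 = 1280937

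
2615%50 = 15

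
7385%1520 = 1305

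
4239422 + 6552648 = 10792070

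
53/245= 53/245 = 0.22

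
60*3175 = 190500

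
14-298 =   -  284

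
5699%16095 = 5699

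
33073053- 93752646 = -60679593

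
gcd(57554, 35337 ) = 1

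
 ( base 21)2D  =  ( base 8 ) 67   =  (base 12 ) 47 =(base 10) 55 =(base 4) 313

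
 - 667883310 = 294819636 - 962702946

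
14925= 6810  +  8115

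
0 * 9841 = 0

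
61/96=61/96=   0.64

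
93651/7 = 13378 + 5/7=13378.71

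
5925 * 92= 545100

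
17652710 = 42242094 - 24589384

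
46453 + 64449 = 110902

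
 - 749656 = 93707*( - 8) 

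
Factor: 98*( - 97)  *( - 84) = 798504 = 2^3*3^1*7^3*97^1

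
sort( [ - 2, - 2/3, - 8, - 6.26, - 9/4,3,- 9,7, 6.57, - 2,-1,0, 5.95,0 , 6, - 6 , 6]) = [ - 9, - 8 , - 6.26,- 6,-9/4, -2,-2, - 1, -2/3,0, 0,3 , 5.95,6,6, 6.57,7 ] 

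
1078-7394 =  - 6316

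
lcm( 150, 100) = 300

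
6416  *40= 256640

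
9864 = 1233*8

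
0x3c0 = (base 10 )960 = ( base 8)1700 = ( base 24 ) 1G0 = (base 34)s8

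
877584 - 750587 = 126997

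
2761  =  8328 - 5567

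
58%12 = 10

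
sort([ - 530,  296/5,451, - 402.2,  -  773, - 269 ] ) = [ - 773, - 530, - 402.2, - 269, 296/5,451]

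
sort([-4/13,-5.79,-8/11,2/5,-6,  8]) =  [-6, - 5.79,-8/11,-4/13, 2/5,8] 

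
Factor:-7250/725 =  - 10=- 2^1*5^1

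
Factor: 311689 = 7^2*6361^1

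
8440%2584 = 688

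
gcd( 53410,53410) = 53410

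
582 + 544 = 1126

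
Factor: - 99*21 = - 3^3*7^1*11^1 =-2079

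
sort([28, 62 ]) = [ 28, 62]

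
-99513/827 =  - 99513/827 = -  120.33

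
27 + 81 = 108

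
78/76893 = 26/25631 = 0.00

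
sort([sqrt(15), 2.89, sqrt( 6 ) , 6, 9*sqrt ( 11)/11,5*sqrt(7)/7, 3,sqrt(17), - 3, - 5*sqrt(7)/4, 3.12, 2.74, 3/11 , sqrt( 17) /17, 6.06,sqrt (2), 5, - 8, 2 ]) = [ - 8, - 5*sqrt(7)/4, - 3, sqrt( 17)/17,3/11, sqrt(2),5*sqrt ( 7) /7,2, sqrt(6), 9*sqrt( 11)/11,2.74, 2.89,  3, 3.12, sqrt (15),sqrt ( 17),  5, 6,6.06]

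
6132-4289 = 1843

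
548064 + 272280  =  820344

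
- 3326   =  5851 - 9177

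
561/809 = 561/809=0.69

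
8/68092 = 2/17023=0.00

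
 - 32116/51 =  -  32116/51 = - 629.73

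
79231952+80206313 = 159438265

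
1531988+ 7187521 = 8719509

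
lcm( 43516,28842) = 2480412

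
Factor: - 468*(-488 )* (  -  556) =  - 2^7*3^2*13^1 * 61^1*139^1 = - 126981504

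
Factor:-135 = -3^3 * 5^1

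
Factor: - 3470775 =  - 3^1*5^2*7^1*11^1*601^1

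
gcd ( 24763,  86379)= 1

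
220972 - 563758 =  - 342786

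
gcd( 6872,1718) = 1718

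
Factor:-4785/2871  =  -3^( - 1)*5^1= - 5/3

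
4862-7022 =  - 2160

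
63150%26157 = 10836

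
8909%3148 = 2613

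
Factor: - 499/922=  -  2^ (- 1) * 461^(-1 )*499^1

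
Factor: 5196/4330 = 2^1*3^1*5^( - 1 )  =  6/5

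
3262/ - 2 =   -  1631/1 = -1631.00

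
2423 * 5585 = 13532455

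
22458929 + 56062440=78521369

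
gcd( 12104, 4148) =68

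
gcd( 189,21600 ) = 27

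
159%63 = 33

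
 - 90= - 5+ - 85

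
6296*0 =0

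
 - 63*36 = -2268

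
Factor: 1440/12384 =5/43  =  5^1*43^(-1) 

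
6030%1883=381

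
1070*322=344540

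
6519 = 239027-232508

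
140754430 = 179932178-39177748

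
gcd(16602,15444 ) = 6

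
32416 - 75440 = - 43024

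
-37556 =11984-49540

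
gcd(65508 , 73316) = 4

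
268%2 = 0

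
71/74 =71/74 = 0.96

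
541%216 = 109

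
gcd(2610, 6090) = 870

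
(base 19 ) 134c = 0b1111101011110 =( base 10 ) 8030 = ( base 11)6040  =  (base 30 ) 8RK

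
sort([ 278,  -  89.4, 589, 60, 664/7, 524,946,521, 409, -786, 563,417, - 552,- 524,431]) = [ - 786, - 552, - 524, -89.4,60,664/7, 278,409,417,431,521,524, 563,589,946] 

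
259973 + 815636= 1075609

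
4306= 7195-2889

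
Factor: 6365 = 5^1*19^1*67^1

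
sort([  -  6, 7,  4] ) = [ - 6,4,7 ]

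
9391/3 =3130 + 1/3 = 3130.33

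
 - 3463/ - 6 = 577 + 1/6=577.17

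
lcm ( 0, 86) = 0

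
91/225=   91/225 =0.40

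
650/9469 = 650/9469  =  0.07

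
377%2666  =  377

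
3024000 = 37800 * 80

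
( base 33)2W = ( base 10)98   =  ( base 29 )3B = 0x62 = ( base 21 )4e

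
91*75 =6825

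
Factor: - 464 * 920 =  - 2^7*5^1*23^1*29^1=-426880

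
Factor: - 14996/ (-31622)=46/97 = 2^1*23^1*97^( -1) 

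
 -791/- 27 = 29 + 8/27 = 29.30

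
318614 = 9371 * 34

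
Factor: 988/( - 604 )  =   -247/151 = - 13^1*19^1*151^( - 1)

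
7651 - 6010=1641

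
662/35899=662/35899= 0.02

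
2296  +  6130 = 8426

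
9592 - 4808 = 4784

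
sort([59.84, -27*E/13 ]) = [ - 27*E/13,59.84]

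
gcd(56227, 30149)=59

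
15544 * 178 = 2766832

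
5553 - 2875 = 2678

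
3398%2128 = 1270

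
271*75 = 20325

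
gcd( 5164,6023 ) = 1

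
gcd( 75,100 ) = 25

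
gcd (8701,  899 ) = 1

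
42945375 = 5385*7975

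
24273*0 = 0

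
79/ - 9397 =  - 1 + 9318/9397 = - 0.01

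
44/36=11/9= 1.22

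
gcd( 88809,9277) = 1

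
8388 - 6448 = 1940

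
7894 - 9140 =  - 1246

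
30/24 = 5/4 =1.25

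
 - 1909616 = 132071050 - 133980666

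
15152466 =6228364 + 8924102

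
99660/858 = 116 + 2/13 = 116.15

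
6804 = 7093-289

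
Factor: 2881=43^1*67^1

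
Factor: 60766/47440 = 2^( - 3 )*5^( - 1)*23^1*593^(-1) * 1321^1 = 30383/23720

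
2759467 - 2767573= - 8106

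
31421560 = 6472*4855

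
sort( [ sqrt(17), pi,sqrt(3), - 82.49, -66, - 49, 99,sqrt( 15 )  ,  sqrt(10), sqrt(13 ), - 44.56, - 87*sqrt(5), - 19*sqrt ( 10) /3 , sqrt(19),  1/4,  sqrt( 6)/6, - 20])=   [ - 87*sqrt ( 5), - 82.49, - 66, - 49, - 44.56, - 19 * sqrt( 10)/3, - 20, 1/4,sqrt (6 )/6, sqrt ( 3),  pi, sqrt ( 10),sqrt(13 ),sqrt(15),  sqrt( 17), sqrt(19),  99]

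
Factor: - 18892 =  - 2^2 * 4723^1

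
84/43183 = 12/6169 =0.00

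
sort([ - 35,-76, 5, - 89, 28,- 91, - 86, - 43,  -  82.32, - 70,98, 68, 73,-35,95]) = [ - 91,-89, - 86, - 82.32,-76, - 70, - 43,-35, - 35, 5,28, 68, 73, 95,98 ]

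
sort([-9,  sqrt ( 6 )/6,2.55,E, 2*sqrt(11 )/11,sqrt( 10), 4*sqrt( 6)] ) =[ - 9 , sqrt(6)/6 , 2*sqrt(11) /11, 2.55,E,sqrt( 10),  4 * sqrt(6)] 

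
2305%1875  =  430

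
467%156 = 155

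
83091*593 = 49272963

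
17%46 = 17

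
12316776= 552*22313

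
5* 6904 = 34520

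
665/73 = 9 + 8/73 = 9.11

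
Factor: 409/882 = 2^(-1)*3^(  -  2)*7^( - 2) * 409^1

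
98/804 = 49/402 = 0.12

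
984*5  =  4920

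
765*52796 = 40388940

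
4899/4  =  4899/4 =1224.75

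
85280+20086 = 105366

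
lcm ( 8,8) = 8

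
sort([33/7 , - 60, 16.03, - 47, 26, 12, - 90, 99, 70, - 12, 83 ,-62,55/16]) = [- 90, - 62,- 60, - 47, - 12, 55/16, 33/7, 12,16.03, 26, 70, 83,99 ] 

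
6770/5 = 1354 = 1354.00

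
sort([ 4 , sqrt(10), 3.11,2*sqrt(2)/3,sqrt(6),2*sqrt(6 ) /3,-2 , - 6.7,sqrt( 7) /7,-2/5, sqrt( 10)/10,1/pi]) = [ - 6.7, - 2, - 2/5,sqrt( 10 ) /10, 1/pi,sqrt(  7) /7,2*sqrt(2)/3,2*sqrt ( 6) /3, sqrt(6 ),3.11,sqrt( 10),4 ] 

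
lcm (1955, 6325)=107525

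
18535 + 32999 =51534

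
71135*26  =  1849510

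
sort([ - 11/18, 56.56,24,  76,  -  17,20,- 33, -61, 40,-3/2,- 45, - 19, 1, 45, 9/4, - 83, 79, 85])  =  [ - 83,- 61, - 45, - 33, - 19,- 17, - 3/2,-11/18,1,  9/4, 20, 24,40, 45, 56.56,  76, 79, 85 ]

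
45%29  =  16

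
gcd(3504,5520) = 48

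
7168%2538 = 2092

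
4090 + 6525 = 10615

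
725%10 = 5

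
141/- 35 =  -5 + 34/35  =  - 4.03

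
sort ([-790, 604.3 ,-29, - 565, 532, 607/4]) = [  -  790,-565, - 29,607/4 , 532,604.3]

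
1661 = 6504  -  4843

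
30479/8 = 30479/8 = 3809.88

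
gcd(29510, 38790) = 10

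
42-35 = 7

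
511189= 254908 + 256281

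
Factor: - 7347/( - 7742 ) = 93/98 = 2^( -1 )*3^1*7^( - 2)*31^1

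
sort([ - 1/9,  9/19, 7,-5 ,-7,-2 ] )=[ - 7 , - 5  ,-2, - 1/9,9/19, 7]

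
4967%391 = 275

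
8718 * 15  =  130770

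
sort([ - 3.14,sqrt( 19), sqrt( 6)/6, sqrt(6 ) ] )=[-3.14, sqrt( 6 )/6, sqrt( 6 ),sqrt(19 )]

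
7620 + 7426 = 15046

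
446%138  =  32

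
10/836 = 5/418 = 0.01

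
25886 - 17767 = 8119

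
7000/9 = 7000/9 = 777.78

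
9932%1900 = 432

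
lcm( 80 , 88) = 880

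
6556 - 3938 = 2618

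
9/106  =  9/106 = 0.08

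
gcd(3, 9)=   3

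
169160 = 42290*4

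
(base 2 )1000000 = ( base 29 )26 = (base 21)31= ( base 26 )2c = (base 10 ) 64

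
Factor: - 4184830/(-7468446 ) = 3^( - 1) * 5^1*13^1*32191^1*1244741^ ( - 1)= 2092415/3734223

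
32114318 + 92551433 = 124665751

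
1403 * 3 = 4209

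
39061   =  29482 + 9579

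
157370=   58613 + 98757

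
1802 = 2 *901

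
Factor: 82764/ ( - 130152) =-2^( - 1 )*3^1*11^1* 17^( - 1)*19^1*29^(-1 ) = - 627/986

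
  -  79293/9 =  - 26431/3=- 8810.33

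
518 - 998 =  - 480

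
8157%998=173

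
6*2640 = 15840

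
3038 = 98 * 31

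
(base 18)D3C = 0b1000010110110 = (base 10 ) 4278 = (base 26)68e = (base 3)12212110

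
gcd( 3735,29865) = 15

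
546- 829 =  - 283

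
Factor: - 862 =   -  2^1*431^1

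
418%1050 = 418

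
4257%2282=1975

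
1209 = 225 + 984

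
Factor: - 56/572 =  - 2^1*7^1*11^( - 1)*13^( - 1) = - 14/143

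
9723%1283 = 742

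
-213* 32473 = - 6916749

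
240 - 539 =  - 299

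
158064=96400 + 61664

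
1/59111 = 1/59111 = 0.00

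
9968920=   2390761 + 7578159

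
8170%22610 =8170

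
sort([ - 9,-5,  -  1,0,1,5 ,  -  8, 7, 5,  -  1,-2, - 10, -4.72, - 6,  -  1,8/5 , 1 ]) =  [ - 10,  -  9, - 8,- 6,-5,-4.72,-2, - 1, - 1, - 1,0, 1,1 , 8/5 , 5, 5, 7 ]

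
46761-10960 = 35801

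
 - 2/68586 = -1/34293= - 0.00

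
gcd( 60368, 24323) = 1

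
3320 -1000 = 2320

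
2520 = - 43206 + 45726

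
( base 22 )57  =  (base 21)5C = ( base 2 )1110101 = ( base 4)1311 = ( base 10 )117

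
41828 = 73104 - 31276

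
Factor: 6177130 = 2^1*5^1*557^1*1109^1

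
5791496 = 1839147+3952349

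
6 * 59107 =354642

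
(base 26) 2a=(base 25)2c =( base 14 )46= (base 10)62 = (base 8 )76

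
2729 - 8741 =  -  6012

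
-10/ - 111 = 10/111 = 0.09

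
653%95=83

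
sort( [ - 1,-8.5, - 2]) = [-8.5, - 2, - 1 ] 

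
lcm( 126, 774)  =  5418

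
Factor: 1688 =2^3*211^1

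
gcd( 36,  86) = 2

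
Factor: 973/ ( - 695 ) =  - 5^( - 1 )*7^1 = -7/5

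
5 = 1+4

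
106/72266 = 53/36133 = 0.00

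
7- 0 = 7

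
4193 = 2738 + 1455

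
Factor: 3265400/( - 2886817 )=-2^3*5^2* 29^1*97^ (  -  1) * 563^1*29761^( - 1 ) 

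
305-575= -270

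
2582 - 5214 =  - 2632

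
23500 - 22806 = 694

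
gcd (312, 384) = 24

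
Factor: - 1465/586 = - 5/2 = - 2^(-1 )*5^1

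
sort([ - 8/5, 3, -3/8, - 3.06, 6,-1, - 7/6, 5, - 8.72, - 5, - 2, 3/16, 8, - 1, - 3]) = [ - 8.72, - 5,-3.06,  -  3, - 2, - 8/5, - 7/6,-1,-1, - 3/8, 3/16, 3,5, 6, 8 ]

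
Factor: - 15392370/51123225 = -1026158/3408215=- 2^1*5^(- 1 )*7^2*37^1 * 283^1*353^(  -  1 )*1931^ ( - 1) 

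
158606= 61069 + 97537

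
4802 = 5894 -1092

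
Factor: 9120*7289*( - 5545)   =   - 368607645600 = - 2^5  *  3^1*5^2*19^1* 37^1* 197^1*1109^1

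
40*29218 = 1168720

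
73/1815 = 73/1815 = 0.04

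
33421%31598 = 1823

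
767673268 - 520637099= 247036169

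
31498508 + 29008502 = 60507010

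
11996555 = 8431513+3565042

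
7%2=1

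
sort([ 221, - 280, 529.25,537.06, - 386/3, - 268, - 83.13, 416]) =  [ - 280, - 268, - 386/3, - 83.13, 221, 416, 529.25,  537.06]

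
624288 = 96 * 6503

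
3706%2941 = 765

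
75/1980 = 5/132 = 0.04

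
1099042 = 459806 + 639236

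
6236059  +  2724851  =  8960910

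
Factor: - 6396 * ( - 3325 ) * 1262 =26838575400=   2^3*3^1 * 5^2*7^1*13^1 * 19^1 * 41^1*631^1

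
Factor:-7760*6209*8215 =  - 2^4*5^2*7^1*31^1*53^1*97^1*887^1 = - 395813815600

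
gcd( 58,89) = 1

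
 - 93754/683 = - 93754/683  =  -137.27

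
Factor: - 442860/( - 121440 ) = 671/184 = 2^ ( - 3 ) * 11^1*23^(-1) *61^1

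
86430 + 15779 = 102209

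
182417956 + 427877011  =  610294967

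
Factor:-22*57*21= - 2^1*  3^2* 7^1 * 11^1* 19^1 = - 26334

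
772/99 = 7 +79/99 =7.80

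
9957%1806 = 927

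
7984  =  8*998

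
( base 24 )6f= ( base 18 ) 8f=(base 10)159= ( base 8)237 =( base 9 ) 186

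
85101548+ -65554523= 19547025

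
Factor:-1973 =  - 1973^1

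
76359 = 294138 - 217779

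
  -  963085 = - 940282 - 22803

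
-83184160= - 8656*9610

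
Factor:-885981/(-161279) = 3^1 * 17^( - 1 ) * 53^( - 1) * 179^ ( - 1) * 227^1*1301^1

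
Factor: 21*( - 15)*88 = -2^3*3^2*5^1*7^1*11^1 = - 27720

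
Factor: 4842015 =3^1*5^1*43^1*7507^1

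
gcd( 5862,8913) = 3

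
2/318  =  1/159 = 0.01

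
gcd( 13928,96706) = 2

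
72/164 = 18/41 = 0.44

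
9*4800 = 43200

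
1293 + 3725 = 5018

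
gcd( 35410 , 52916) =2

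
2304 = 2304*1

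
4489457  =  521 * 8617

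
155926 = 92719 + 63207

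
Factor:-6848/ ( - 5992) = 8/7 = 2^3*7^( - 1)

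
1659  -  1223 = 436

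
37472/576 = 1171/18 = 65.06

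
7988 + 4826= 12814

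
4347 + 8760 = 13107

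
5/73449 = 5/73449 = 0.00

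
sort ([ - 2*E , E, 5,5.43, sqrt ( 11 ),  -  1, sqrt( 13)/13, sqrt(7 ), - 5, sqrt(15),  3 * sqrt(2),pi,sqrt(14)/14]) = [ - 2*E, -5, - 1, sqrt (14 ) /14, sqrt( 13)/13, sqrt(7),E, pi, sqrt(11 ), sqrt (15), 3 * sqrt ( 2 )  ,  5,5.43] 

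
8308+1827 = 10135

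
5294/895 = 5294/895 = 5.92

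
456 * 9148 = 4171488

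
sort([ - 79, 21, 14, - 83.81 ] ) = [ - 83.81, - 79,  14, 21 ]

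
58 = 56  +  2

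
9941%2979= 1004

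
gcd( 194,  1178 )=2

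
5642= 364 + 5278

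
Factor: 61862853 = 3^1 * 13^1*37^1*43^1*997^1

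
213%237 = 213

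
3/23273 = 3/23273 = 0.00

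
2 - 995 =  -993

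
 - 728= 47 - 775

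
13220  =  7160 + 6060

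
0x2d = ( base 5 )140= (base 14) 33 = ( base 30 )1F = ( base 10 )45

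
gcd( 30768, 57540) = 12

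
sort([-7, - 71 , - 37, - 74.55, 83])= [ - 74.55,-71, - 37,-7,83 ] 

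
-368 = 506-874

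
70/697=70/697 = 0.10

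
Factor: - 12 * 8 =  - 2^5*3^1 = - 96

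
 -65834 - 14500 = -80334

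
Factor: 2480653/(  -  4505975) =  - 5^ (-2)*7^1*389^1*911^1*180239^( - 1)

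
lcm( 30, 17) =510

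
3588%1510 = 568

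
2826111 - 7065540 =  - 4239429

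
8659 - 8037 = 622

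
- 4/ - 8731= 4/8731 = 0.00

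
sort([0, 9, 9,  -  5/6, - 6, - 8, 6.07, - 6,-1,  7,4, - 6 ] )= [- 8, - 6, - 6 , - 6, - 1, - 5/6,0,4,  6.07,7, 9,9]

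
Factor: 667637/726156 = 2^( - 2) * 3^( - 2) * 23^(-1)*349^1*877^(-1 )*1913^1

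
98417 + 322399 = 420816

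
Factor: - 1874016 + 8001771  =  3^1 * 5^1*37^1*61^1*181^1 = 6127755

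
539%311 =228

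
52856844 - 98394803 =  - 45537959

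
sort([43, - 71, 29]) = [ -71, 29, 43]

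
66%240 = 66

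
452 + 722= 1174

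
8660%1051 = 252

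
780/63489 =260/21163 = 0.01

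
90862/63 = 1442  +  16/63 = 1442.25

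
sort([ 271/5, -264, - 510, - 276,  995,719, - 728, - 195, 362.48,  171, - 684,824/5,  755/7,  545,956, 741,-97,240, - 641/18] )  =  [  -  728, - 684,-510, - 276, - 264, - 195,  -  97,- 641/18, 271/5,  755/7 , 824/5,171 , 240,362.48, 545,719,741,956, 995]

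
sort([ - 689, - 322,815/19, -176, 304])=[ - 689, - 322,-176, 815/19, 304 ] 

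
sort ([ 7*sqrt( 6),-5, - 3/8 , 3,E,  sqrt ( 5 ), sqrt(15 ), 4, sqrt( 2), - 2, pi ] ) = [ - 5, - 2, - 3/8, sqrt( 2), sqrt( 5), E, 3, pi,sqrt(15 ), 4,7 * sqrt(6 ) ] 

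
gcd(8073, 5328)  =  9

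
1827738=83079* 22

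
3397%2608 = 789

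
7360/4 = 1840 = 1840.00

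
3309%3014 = 295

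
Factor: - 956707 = - 19^1*43^1*1171^1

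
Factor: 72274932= 2^2*3^2*787^1 * 2551^1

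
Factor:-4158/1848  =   - 9/4= - 2^( - 2) *3^2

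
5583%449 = 195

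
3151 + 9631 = 12782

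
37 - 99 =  - 62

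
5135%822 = 203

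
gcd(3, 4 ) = 1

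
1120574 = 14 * 80041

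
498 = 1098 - 600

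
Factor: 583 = 11^1*53^1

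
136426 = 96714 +39712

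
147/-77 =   -  2+1/11= -1.91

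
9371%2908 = 647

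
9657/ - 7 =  - 9657/7 = - 1379.57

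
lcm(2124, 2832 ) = 8496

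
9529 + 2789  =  12318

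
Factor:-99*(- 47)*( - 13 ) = -3^2* 11^1*13^1*47^1 = - 60489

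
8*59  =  472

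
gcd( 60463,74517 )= 1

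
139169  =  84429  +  54740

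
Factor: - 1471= - 1471^1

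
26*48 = 1248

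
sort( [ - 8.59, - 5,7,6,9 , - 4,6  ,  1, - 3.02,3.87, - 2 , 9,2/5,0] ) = [ -8.59, - 5 , - 4, - 3.02 , - 2,0,2/5, 1,3.87,6,6,7,  9, 9]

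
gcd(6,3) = 3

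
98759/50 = 98759/50  =  1975.18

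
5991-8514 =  - 2523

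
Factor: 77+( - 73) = 2^2= 4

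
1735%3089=1735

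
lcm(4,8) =8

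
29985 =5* 5997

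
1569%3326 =1569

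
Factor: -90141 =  - 3^1*30047^1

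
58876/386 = 152+102/193 = 152.53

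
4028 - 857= 3171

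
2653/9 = 294+7/9 = 294.78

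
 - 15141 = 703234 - 718375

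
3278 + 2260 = 5538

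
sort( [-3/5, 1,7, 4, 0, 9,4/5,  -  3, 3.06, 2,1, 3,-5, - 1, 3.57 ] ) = [ - 5,-3, - 1,-3/5,0, 4/5, 1,1,2, 3, 3.06, 3.57,4 , 7,9 ] 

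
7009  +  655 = 7664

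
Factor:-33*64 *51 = -107712 =- 2^6*3^2*11^1*17^1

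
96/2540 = 24/635 = 0.04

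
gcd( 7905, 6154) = 17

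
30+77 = 107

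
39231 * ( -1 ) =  - 39231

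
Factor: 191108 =2^2*47777^1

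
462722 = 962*481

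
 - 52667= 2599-55266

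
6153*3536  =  21757008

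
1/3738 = 1/3738 = 0.00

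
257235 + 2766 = 260001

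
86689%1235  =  239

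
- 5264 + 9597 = 4333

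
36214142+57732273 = 93946415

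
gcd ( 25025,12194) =91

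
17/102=1/6 = 0.17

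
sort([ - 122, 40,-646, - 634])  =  [ - 646,-634 , - 122 , 40]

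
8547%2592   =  771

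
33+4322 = 4355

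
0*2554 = 0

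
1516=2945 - 1429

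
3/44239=3/44239 = 0.00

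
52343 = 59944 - 7601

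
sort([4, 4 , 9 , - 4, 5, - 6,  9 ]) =[ -6, - 4, 4, 4, 5, 9,9] 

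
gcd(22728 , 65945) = 1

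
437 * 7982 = 3488134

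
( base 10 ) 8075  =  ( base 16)1f8b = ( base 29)9HD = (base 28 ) A8B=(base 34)6XH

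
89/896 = 89/896 = 0.10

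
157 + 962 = 1119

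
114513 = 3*38171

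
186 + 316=502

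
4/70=2/35 = 0.06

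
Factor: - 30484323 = -3^3*61^1 * 83^1*223^1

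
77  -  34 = 43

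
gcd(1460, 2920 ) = 1460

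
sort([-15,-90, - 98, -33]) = [-98, - 90,-33 , - 15] 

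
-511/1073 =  - 1 + 562/1073 =- 0.48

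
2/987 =2/987 = 0.00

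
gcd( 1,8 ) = 1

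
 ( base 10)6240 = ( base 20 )fc0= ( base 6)44520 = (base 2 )1100001100000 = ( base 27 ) 8F3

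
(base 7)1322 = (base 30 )gq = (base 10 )506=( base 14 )282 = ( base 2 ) 111111010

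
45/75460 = 9/15092 = 0.00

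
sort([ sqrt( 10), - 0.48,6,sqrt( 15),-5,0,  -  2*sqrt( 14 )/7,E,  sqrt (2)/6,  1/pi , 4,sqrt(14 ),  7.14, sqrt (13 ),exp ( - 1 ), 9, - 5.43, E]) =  [ - 5.43, - 5,-2*sqrt(14)/7, - 0.48, 0,sqrt( 2) /6,  1/pi,exp(  -  1),E, E,  sqrt(10 ) , sqrt( 13), sqrt( 14),  sqrt(15 ), 4,6, 7.14 , 9] 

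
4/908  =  1/227 =0.00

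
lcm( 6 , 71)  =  426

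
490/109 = 490/109 = 4.50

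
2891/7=413 = 413.00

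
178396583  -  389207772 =-210811189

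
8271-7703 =568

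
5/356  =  5/356 = 0.01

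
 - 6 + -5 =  - 11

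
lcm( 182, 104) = 728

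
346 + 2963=3309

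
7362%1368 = 522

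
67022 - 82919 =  - 15897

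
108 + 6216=6324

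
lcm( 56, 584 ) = 4088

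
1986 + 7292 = 9278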